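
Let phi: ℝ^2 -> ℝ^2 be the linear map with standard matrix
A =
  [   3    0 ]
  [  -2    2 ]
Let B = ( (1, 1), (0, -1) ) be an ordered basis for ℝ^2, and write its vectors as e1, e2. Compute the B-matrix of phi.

[[3, 0], [3, 2]]

The j-th column of [phi]_B is [phi(ej)]_B.
phi(e1) = A e1 = (3, 0) = 3e1 + 3e2, so column 1 is (3, 3).
Repeating for e2 and assembling the columns gives [[3, 0], [3, 2]].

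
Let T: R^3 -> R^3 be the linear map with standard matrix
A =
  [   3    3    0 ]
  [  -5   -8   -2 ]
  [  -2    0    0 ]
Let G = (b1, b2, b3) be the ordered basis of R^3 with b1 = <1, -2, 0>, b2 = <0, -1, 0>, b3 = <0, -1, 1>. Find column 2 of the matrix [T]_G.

<-3, -2, 0>

Column 2 of [T]_G is the G-coordinate vector of T(b2).
In standard coordinates T(b2) = A b2 = <-3, 8, 0>.
Converting to G: <-3, 8, 0> = -3b1 - 2b2 + 0·b3, so the coordinate vector is <-3, -2, 0>.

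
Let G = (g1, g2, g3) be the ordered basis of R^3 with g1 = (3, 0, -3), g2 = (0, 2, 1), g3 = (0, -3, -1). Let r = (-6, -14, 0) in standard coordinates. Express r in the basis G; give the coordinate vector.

[r]_G is the unique c with M c = r, where M has columns g1, ..., g3.
Gaussian elimination on [M | r] yields c = (-2, -4, 2).
Check: -2g1 - 4g2 + 2g3 = (-6, -14, 0).

(-2, -4, 2)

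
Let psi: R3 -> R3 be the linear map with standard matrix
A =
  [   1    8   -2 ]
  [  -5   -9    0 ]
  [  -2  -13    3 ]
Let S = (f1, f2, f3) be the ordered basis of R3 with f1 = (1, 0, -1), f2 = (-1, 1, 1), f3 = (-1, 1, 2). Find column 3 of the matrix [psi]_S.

(-1, -2, -2)

Compute psi(f3) = A f3 = (3, -4, -5) in standard coordinates.
Then write this in S-coordinates: solve for y in y_1 f1 + ... + y_3 f3 = (3, -4, -5).
This gives y = (-1, -2, -2), which is column 3 of [psi]_S.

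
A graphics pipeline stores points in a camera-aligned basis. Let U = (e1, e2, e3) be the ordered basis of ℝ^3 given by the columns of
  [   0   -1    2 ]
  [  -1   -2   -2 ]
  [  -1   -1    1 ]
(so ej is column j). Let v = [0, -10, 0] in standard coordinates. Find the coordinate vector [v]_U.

[v]_U is the unique c with M c = v, where M has columns e1, ..., e3.
Solving this 3x3 system gives c = (-2, 4, 2).
Check: -2e1 + 4e2 + 2e3 = [0, -10, 0].

[-2, 4, 2]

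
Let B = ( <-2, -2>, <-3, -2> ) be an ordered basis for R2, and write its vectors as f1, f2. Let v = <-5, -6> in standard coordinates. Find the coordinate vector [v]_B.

[v]_B is the unique c with M c = v, where M has columns f1, f2.
System: -2c_1 - 3c_2 = -5, -2c_1 - 2c_2 = -6; solving gives c_1 = 4, c_2 = -1.
Check: 4f1 - f2 = <-5, -6>.

<4, -1>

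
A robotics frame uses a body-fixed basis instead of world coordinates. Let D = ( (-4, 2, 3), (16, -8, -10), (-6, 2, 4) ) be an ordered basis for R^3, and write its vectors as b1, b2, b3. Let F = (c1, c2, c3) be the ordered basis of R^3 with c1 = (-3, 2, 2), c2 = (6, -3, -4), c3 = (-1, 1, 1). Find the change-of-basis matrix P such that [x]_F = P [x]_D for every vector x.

[[-1, -2, -2], [-1, 2, -2], [1, 2, 0]]

Column j of P is [bj]_F, since P maps D-coordinates to F-coordinates.
Expressing b1 in F: b1 = -c1 - c2 + c3, so column 1 of P is (-1, -1, 1).
Doing the same for each bj gives P = [[-1, -2, -2], [-1, 2, -2], [1, 2, 0]].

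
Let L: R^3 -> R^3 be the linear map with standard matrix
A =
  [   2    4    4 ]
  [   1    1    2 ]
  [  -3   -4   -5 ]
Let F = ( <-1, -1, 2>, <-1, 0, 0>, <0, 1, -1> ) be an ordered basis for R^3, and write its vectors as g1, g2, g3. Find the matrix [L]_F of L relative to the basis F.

[[-1, 2, 0], [-1, 0, 0], [1, 1, -1]]

The j-th column of [L]_F is [L(gj)]_F.
L(g1) = A g1 = <2, 2, -3> = -g1 - g2 + g3, so column 1 is <-1, -1, 1>.
Repeating for g2, g3 and assembling the columns gives [[-1, 2, 0], [-1, 0, 0], [1, 1, -1]].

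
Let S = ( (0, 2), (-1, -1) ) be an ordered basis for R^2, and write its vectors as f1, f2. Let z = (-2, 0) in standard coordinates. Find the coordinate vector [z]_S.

We seek scalars with c_1 f1 + c_2 f2 = z; equivalently solve M c = z where the columns of M are f1, f2.
System: 0c_1 - c_2 = -2, 2c_1 - c_2 = 0; solving gives c_1 = 1, c_2 = 2.
Check: f1 + 2f2 = (-2, 0).

(1, 2)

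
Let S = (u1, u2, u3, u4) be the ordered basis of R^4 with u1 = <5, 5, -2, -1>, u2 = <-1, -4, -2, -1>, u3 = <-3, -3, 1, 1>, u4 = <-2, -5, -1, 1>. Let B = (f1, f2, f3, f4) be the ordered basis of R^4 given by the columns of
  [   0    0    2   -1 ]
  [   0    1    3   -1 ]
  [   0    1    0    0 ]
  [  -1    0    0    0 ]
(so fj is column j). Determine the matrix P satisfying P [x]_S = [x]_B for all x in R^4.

[[1, 1, -1, -1], [-2, -2, 1, -1], [2, -1, -1, -2], [-1, -1, 1, -2]]

Column j of P is [uj]_B, since P maps S-coordinates to B-coordinates.
Expressing u1 in B: u1 = f1 - 2f2 + 2f3 - f4, so column 1 of P is <1, -2, 2, -1>.
Doing the same for each uj gives P = [[1, 1, -1, -1], [-2, -2, 1, -1], [2, -1, -1, -2], [-1, -1, 1, -2]].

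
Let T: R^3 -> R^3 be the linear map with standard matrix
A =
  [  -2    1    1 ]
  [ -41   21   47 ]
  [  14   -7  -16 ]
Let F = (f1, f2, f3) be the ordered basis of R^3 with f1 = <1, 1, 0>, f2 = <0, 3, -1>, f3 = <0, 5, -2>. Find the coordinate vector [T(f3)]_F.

Column 3 of [T]_F is the F-coordinate vector of T(f3).
In standard coordinates T(f3) = A f3 = <3, 11, -3>.
Converting to F: <3, 11, -3> = 3f1 + f2 + f3, so the coordinate vector is <3, 1, 1>.

<3, 1, 1>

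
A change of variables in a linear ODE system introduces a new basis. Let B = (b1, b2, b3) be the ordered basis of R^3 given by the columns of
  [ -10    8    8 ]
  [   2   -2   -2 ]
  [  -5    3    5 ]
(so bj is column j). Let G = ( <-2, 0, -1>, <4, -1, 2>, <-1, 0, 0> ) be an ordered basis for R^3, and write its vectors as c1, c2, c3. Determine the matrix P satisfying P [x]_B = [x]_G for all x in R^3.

Let M have columns bj and N have columns cj. Then for every x, N [x]_G = x = M [x]_B, so P = N^(-1) M.
Since det N = 1, N^(-1) has integer entries; multiplying gives P = [[1, 1, -1], [-2, 2, 2], [0, -2, 2]].

[[1, 1, -1], [-2, 2, 2], [0, -2, 2]]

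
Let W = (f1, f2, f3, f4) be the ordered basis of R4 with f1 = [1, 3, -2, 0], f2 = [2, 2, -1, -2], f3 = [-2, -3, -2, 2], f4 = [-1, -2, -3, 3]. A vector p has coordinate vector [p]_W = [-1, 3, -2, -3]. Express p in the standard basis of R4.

[12, 15, 12, -19]

p = M [p]_W, where M has columns f1, ..., f4.
Carrying out the matrix-vector product, p = [12, 15, 12, -19].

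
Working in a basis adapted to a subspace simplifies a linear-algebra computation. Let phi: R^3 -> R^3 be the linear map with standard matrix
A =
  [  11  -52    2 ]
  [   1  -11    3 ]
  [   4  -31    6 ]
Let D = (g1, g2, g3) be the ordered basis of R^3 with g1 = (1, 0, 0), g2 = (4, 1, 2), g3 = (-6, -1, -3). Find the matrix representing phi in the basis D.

[[3, 2, 2], [-1, 0, -1], [-2, 1, 3]]

Let P have columns g1, ..., g3. Then [phi]_D = P^(-1) A P.
Here det P = -1, so P^(-1) is integer; computing A P first and then P^(-1)(A P) gives [[3, 2, 2], [-1, 0, -1], [-2, 1, 3]].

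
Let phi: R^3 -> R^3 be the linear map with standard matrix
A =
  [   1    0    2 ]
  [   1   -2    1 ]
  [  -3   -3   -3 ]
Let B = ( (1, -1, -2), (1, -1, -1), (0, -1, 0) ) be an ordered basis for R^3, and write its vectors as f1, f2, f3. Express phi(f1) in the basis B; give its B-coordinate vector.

(-3, 0, 2)

Compute phi(f1) = A f1 = (-3, 1, 6) in standard coordinates.
Then write this in B-coordinates: solve for y in y_1 f1 + ... + y_3 f3 = (-3, 1, 6).
This gives y = (-3, 0, 2), which is column 1 of [phi]_B.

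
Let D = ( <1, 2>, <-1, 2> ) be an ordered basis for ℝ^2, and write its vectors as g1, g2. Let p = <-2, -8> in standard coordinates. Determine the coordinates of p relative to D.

<-3, -1>

[p]_D is the unique c with M c = p, where M has columns g1, g2.
System: c_1 - c_2 = -2, 2c_1 + 2c_2 = -8; solving gives c_1 = -3, c_2 = -1.
Check: -3g1 - g2 = <-2, -8>.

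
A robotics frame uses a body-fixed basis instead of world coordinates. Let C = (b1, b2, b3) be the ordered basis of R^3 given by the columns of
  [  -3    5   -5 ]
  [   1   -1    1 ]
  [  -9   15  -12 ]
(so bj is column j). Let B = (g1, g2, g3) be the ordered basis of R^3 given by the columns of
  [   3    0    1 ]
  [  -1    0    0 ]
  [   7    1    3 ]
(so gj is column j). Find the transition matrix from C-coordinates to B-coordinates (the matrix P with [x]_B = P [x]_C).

Column j of P is [bj]_B, since P maps C-coordinates to B-coordinates.
Expressing b1 in B: b1 = -g1 - 2g2 + 0·g3, so column 1 of P is (-1, -2, 0).
Doing the same for each bj gives P = [[-1, 1, -1], [-2, 2, 1], [0, 2, -2]].

[[-1, 1, -1], [-2, 2, 1], [0, 2, -2]]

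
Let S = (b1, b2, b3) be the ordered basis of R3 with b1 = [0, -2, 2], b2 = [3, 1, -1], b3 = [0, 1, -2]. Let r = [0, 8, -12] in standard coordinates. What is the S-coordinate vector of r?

[-2, 0, 4]

Write r = c_1 b1 + ... + c_3 b3 and solve for the c_i.
Row-reducing the augmented matrix [M | r] gives c = (-2, 0, 4).
Check: -2b1 + 0·b2 + 4b3 = [0, 8, -12].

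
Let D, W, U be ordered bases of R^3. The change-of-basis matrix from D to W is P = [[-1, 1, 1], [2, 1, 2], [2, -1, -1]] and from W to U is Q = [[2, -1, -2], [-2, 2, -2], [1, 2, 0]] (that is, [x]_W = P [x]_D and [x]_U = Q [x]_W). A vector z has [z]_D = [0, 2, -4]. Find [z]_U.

Composing the changes, [z]_U = Q P [z]_D.
Q P = [[-8, 3, 2], [2, 2, 4], [3, 3, 5]]; applying this to [0, 2, -4] gives [-2, -12, -14].

[-2, -12, -14]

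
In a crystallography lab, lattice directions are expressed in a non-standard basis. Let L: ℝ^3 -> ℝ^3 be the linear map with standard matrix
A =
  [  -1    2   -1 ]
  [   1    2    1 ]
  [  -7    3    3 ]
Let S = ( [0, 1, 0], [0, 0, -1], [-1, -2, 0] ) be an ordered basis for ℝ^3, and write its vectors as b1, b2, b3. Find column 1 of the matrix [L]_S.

[-2, -3, -2]

Column 1 of [L]_S is the S-coordinate vector of L(b1).
In standard coordinates L(b1) = A b1 = [2, 2, 3].
Converting to S: [2, 2, 3] = -2b1 - 3b2 - 2b3, so the coordinate vector is [-2, -3, -2].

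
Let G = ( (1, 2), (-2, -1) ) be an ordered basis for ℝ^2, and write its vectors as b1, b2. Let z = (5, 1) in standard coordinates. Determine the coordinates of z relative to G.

[z]_G is the unique c with M c = z, where M has columns b1, b2.
System: c_1 - 2c_2 = 5, 2c_1 - c_2 = 1; solving gives c_1 = -1, c_2 = -3.
Check: -b1 - 3b2 = (5, 1).

(-1, -3)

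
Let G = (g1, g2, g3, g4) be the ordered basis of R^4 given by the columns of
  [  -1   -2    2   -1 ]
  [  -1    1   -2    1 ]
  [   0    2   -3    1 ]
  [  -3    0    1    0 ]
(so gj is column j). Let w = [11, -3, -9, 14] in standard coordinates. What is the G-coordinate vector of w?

[w]_G is the unique c with M c = w, where M has columns g1, ..., g4.
Gaussian elimination on [M | w] yields c = (-4, 0, 2, -3).
Check: -4g1 + 0·g2 + 2g3 - 3g4 = [11, -3, -9, 14].

[-4, 0, 2, -3]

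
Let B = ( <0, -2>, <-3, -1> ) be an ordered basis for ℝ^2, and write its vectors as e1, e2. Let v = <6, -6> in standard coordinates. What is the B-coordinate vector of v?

We seek scalars with c_1 e1 + c_2 e2 = v; equivalently solve M c = v where the columns of M are e1, e2.
System: 0c_1 - 3c_2 = 6, -2c_1 - c_2 = -6; solving gives c_1 = 4, c_2 = -2.
Check: 4e1 - 2e2 = <6, -6>.

<4, -2>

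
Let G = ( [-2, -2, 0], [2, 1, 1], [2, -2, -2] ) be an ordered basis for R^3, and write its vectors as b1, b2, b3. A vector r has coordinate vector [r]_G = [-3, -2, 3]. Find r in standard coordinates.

[8, -2, -8]

By definition r = -3b1 - 2b2 + 3b3.
Summing componentwise gives [8, -2, -8].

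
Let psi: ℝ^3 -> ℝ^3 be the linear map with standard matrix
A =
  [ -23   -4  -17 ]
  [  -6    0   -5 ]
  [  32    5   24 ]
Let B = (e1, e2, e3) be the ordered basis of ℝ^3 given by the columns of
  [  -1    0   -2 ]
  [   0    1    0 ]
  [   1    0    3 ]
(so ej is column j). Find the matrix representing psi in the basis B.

[[-2, 2, -1], [1, 0, -3], [-2, 1, 3]]

Let P have columns e1, ..., e3. Then [psi]_B = P^(-1) A P.
Here det P = -1, so P^(-1) is integer; computing A P first and then P^(-1)(A P) gives [[-2, 2, -1], [1, 0, -3], [-2, 1, 3]].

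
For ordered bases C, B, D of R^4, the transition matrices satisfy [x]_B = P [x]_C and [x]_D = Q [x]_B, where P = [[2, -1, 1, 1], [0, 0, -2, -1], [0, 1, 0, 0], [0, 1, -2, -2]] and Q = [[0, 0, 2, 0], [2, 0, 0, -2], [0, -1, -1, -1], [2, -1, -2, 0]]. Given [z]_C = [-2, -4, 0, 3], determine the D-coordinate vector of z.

Apply P to get B-coordinates [3, -3, -4, -10], then Q to get D-coordinates.
The result is [z]_D = [-8, 26, 17, 17].

[-8, 26, 17, 17]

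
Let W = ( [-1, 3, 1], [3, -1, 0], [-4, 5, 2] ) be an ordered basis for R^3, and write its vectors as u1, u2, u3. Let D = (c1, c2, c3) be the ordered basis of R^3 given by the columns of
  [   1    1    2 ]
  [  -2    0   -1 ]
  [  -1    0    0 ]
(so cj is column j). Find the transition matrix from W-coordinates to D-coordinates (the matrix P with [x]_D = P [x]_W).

Take x = uj: its W-coordinates are the j-th standard unit vector, so P e_j — column j of P — equals [uj]_D.
u1 = -c1 + 2c2 - c3, giving column 1 = [-1, 2, -1]; repeating for each j gives P = [[-1, 0, -2], [2, 1, 0], [-1, 1, -1]].

[[-1, 0, -2], [2, 1, 0], [-1, 1, -1]]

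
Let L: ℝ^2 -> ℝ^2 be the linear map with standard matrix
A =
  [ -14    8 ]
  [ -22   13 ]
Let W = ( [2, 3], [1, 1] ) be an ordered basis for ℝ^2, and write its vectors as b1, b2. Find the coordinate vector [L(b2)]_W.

Column 2 of [L]_W is the W-coordinate vector of L(b2).
In standard coordinates L(b2) = A b2 = [-6, -9].
Converting to W: [-6, -9] = -3b1 + 0·b2, so the coordinate vector is [-3, 0].

[-3, 0]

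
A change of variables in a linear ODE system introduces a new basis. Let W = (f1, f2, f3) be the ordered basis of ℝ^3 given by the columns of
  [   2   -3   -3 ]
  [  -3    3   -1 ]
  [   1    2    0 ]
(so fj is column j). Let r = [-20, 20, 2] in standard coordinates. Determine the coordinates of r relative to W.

Write r = c_1 f1 + ... + c_3 f3 and solve for the c_i.
Solving this 3x3 system gives c = (-4, 3, 1).
Check: -4f1 + 3f2 + f3 = [-20, 20, 2].

[-4, 3, 1]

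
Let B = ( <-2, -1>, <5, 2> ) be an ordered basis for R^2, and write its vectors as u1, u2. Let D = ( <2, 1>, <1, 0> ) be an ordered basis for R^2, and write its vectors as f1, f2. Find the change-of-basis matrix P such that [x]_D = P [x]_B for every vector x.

Column j of P is [uj]_D, since P maps B-coordinates to D-coordinates.
Expressing u1 in D: u1 = -f1 + 0·f2, so column 1 of P is <-1, 0>.
Doing the same for each uj gives P = [[-1, 2], [0, 1]].

[[-1, 2], [0, 1]]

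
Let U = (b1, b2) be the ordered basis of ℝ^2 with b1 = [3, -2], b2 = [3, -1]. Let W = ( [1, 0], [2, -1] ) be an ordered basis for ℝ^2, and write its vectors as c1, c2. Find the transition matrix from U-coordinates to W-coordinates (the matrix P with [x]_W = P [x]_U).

Take x = bj: its U-coordinates are the j-th standard unit vector, so P e_j — column j of P — equals [bj]_W.
b1 = -c1 + 2c2, giving column 1 = [-1, 2]; repeating for each j gives P = [[-1, 1], [2, 1]].

[[-1, 1], [2, 1]]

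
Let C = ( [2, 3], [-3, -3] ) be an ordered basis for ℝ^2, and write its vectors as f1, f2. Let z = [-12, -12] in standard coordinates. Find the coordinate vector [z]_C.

[0, 4]

We seek scalars with c_1 f1 + c_2 f2 = z; equivalently solve M c = z where the columns of M are f1, f2.
System: 2c_1 - 3c_2 = -12, 3c_1 - 3c_2 = -12; solving gives c_1 = 0, c_2 = 4.
Check: 0·f1 + 4f2 = [-12, -12].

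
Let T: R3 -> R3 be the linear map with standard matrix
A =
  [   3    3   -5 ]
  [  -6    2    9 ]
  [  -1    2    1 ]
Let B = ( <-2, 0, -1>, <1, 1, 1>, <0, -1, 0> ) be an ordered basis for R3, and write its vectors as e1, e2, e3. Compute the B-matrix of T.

With P the matrix whose columns are e1, ..., e3, [T]_B = P^(-1) A P.
Column by column: T(e1) = A e1 = <-1, 3, 1>; its B-coordinates <2, 3, 0> give column 1.
Continuing for each basis vector yields [T]_B = [[2, 1, 1], [3, 3, -1], [0, -2, 1]].

[[2, 1, 1], [3, 3, -1], [0, -2, 1]]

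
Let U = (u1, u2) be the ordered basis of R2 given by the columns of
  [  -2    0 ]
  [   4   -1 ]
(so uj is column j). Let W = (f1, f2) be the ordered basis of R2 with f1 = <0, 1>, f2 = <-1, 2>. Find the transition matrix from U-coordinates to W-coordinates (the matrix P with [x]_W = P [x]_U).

Column j of P is [uj]_W, since P maps U-coordinates to W-coordinates.
Expressing u1 in W: u1 = 0·f1 + 2f2, so column 1 of P is <0, 2>.
Doing the same for each uj gives P = [[0, -1], [2, 0]].

[[0, -1], [2, 0]]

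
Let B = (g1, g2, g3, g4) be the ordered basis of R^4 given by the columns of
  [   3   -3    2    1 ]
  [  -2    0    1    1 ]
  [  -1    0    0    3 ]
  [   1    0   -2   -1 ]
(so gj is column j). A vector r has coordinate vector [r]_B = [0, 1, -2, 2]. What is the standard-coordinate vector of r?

r = M [r]_B, where M has columns g1, ..., g4.
Carrying out the matrix-vector product, r = [-5, 0, 6, 2].

[-5, 0, 6, 2]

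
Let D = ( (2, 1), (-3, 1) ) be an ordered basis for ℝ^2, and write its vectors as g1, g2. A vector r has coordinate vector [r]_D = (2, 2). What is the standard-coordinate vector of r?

(-2, 4)

The coordinates say r = 2g1 + 2g2; adding the scaled basis vectors gives (-2, 4).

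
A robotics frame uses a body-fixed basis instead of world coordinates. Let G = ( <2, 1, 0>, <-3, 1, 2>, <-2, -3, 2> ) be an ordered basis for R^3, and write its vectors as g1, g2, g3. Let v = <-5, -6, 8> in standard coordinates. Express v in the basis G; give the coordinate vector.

<2, 1, 3>

[v]_G is the unique c with M c = v, where M has columns g1, ..., g3.
Gaussian elimination on [M | v] yields c = (2, 1, 3).
Check: 2g1 + g2 + 3g3 = <-5, -6, 8>.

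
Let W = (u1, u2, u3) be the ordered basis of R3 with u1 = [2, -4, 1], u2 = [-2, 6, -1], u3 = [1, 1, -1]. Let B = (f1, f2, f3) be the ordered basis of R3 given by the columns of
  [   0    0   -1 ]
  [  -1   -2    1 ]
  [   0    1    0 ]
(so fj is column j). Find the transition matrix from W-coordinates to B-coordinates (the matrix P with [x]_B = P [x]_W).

Column j of P is [uj]_B, since P maps W-coordinates to B-coordinates.
Expressing u1 in B: u1 = 0·f1 + f2 - 2f3, so column 1 of P is [0, 1, -2].
Doing the same for each uj gives P = [[0, -2, 0], [1, -1, -1], [-2, 2, -1]].

[[0, -2, 0], [1, -1, -1], [-2, 2, -1]]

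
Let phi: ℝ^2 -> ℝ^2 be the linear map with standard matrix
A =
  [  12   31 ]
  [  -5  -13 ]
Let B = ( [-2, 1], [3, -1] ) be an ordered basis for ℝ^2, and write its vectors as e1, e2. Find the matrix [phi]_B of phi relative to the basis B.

The j-th column of [phi]_B is [phi(ej)]_B.
phi(e1) = A e1 = [7, -3] = -2e1 + e2, so column 1 is [-2, 1].
Repeating for e2 and assembling the columns gives [[-2, -1], [1, 1]].

[[-2, -1], [1, 1]]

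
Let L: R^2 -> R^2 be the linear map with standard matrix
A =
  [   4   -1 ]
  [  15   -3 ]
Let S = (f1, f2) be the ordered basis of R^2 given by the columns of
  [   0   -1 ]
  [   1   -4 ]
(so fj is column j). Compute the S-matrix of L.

The j-th column of [L]_S is [L(fj)]_S.
L(f1) = A f1 = (-1, -3) = f1 + f2, so column 1 is (1, 1).
Repeating for f2 and assembling the columns gives [[1, -3], [1, 0]].

[[1, -3], [1, 0]]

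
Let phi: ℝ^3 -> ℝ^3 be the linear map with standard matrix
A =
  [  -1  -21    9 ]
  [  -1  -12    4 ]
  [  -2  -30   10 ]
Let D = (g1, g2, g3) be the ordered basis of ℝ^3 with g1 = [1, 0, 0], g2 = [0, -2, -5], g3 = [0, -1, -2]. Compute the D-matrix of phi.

Let P have columns g1, ..., g3. Then [phi]_D = P^(-1) A P.
Here det P = -1, so P^(-1) is integer; computing A P first and then P^(-1)(A P) gives [[-1, -3, 3], [0, -2, -2], [1, 0, 0]].

[[-1, -3, 3], [0, -2, -2], [1, 0, 0]]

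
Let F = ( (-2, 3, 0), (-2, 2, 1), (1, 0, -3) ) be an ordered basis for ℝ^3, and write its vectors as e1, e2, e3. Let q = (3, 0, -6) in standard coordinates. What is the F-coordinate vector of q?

We seek scalars with c_1 e1 + ... + c_3 e3 = q; equivalently solve M c = q where the columns of M are e1, ..., e3.
Solving this 3x3 system gives c = (2, -3, 1).
Check: 2e1 - 3e2 + e3 = (3, 0, -6).

(2, -3, 1)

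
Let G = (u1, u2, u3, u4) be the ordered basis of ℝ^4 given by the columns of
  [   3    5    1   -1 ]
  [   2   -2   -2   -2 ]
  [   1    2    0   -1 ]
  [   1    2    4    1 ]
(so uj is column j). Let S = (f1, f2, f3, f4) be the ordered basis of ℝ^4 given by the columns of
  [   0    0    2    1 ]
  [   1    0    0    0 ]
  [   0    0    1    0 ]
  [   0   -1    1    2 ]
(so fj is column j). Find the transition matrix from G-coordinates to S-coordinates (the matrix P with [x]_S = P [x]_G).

Take x = uj: its G-coordinates are the j-th standard unit vector, so P e_j — column j of P — equals [uj]_S.
u1 = 2f1 + 2f2 + f3 + f4, giving column 1 = [2, 2, 1, 1]; repeating for each j gives P = [[2, -2, -2, -2], [2, 2, -2, 0], [1, 2, 0, -1], [1, 1, 1, 1]].

[[2, -2, -2, -2], [2, 2, -2, 0], [1, 2, 0, -1], [1, 1, 1, 1]]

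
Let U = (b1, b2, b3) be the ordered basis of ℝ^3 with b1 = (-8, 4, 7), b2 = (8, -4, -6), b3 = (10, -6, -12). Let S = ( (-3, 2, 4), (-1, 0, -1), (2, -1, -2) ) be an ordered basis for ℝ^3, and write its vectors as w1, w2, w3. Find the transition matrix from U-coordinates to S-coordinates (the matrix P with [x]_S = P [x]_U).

[[1, -2, -2], [1, -2, 0], [-2, 0, 2]]

Let M have columns bj and N have columns wj. Then for every x, N [x]_S = x = M [x]_U, so P = N^(-1) M.
Since det N = -1, N^(-1) has integer entries; multiplying gives P = [[1, -2, -2], [1, -2, 0], [-2, 0, 2]].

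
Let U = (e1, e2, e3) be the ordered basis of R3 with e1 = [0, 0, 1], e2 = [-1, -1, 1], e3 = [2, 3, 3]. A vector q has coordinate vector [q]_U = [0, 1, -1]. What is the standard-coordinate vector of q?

The coordinates say q = 0·e1 + e2 - e3; adding the scaled basis vectors gives [-3, -4, -2].

[-3, -4, -2]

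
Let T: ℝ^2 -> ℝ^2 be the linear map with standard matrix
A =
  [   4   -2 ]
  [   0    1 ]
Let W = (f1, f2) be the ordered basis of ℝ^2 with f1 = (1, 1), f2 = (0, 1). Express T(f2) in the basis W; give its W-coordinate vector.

Column 2 of [T]_W is the W-coordinate vector of T(f2).
In standard coordinates T(f2) = A f2 = (-2, 1).
Converting to W: (-2, 1) = -2f1 + 3f2, so the coordinate vector is (-2, 3).

(-2, 3)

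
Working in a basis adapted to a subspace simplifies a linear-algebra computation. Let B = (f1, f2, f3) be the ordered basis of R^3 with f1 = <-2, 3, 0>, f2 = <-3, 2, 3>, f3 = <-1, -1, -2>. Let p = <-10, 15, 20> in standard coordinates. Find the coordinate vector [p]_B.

<1, 4, -4>

We seek scalars with c_1 f1 + ... + c_3 f3 = p; equivalently solve M c = p where the columns of M are f1, ..., f3.
Row-reducing the augmented matrix [M | p] gives c = (1, 4, -4).
Check: f1 + 4f2 - 4f3 = <-10, 15, 20>.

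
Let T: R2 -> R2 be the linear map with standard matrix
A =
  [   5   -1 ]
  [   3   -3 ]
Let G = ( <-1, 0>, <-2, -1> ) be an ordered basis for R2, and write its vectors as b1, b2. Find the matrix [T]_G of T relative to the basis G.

Let P have columns b1, b2. Then [T]_G = P^(-1) A P.
Here det P = 1, so P^(-1) is integer; computing A P first and then P^(-1)(A P) gives [[-1, 3], [3, 3]].

[[-1, 3], [3, 3]]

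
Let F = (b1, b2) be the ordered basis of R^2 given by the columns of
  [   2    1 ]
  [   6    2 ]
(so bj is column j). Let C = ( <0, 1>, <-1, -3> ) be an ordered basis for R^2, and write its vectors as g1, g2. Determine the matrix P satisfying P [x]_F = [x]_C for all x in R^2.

Let M have columns bj and N have columns gj. Then for every x, N [x]_C = x = M [x]_F, so P = N^(-1) M.
Since det N = 1, N^(-1) has integer entries; multiplying gives P = [[0, -1], [-2, -1]].

[[0, -1], [-2, -1]]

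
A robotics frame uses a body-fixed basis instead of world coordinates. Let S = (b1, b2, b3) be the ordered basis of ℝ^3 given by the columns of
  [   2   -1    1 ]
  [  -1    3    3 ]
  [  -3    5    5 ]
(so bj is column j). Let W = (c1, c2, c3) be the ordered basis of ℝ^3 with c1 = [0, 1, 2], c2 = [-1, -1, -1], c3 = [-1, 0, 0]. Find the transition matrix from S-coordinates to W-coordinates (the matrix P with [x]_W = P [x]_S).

Let M have columns bj and N have columns cj. Then for every x, N [x]_W = x = M [x]_S, so P = N^(-1) M.
Since det N = -1, N^(-1) has integer entries; multiplying gives P = [[-2, 2, 2], [-1, -1, -1], [-1, 2, 0]].

[[-2, 2, 2], [-1, -1, -1], [-1, 2, 0]]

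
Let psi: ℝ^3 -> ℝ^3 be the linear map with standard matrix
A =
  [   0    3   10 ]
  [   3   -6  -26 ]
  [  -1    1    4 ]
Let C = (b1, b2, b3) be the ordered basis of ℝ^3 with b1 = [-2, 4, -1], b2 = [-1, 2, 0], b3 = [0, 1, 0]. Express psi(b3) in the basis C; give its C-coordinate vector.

Compute psi(b3) = A b3 = [3, -6, 1] in standard coordinates.
Then write this in C-coordinates: solve for y in y_1 b1 + ... + y_3 b3 = [3, -6, 1].
This gives y = [-1, -1, 0], which is column 3 of [psi]_C.

[-1, -1, 0]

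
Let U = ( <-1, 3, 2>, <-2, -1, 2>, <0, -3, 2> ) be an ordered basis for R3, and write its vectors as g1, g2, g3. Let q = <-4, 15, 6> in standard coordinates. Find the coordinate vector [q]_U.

We seek scalars with c_1 g1 + ... + c_3 g3 = q; equivalently solve M c = q where the columns of M are g1, ..., g3.
Row-reducing the augmented matrix [M | q] gives c = (4, 0, -1).
Check: 4g1 + 0·g2 - g3 = <-4, 15, 6>.

<4, 0, -1>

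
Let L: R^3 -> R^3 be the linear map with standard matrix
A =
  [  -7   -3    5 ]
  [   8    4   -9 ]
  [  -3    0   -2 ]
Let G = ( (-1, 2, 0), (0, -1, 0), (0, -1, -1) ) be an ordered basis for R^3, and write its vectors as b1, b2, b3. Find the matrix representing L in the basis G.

Let P have columns b1, ..., b3. Then [L]_G = P^(-1) A P.
Here det P = -1, so P^(-1) is integer; computing A P first and then P^(-1)(A P) gives [[-1, -3, 2], [1, -2, 1], [-3, 0, -2]].

[[-1, -3, 2], [1, -2, 1], [-3, 0, -2]]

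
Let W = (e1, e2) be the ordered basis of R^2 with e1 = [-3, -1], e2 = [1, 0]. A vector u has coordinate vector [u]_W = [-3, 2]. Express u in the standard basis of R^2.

[11, 3]

By definition u = -3e1 + 2e2.
Summing componentwise gives [11, 3].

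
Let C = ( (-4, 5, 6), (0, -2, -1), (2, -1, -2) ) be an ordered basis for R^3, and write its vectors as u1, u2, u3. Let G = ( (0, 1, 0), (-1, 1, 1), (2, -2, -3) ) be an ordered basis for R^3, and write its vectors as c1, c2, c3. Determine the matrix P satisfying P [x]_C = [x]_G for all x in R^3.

Take x = uj: its C-coordinates are the j-th standard unit vector, so P e_j — column j of P — equals [uj]_G.
u1 = c1 + 0·c2 - 2c3, giving column 1 = (1, 0, -2); repeating for each j gives P = [[1, -2, 1], [0, 2, -2], [-2, 1, 0]].

[[1, -2, 1], [0, 2, -2], [-2, 1, 0]]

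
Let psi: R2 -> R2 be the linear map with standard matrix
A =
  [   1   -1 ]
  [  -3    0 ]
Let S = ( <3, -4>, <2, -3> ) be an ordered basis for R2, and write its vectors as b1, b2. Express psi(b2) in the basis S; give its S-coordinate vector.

<3, -2>

Compute psi(b2) = A b2 = <5, -6> in standard coordinates.
Then write this in S-coordinates: solve for y in y_1 b1 + y_2 b2 = <5, -6>.
This gives y = <3, -2>, which is column 2 of [psi]_S.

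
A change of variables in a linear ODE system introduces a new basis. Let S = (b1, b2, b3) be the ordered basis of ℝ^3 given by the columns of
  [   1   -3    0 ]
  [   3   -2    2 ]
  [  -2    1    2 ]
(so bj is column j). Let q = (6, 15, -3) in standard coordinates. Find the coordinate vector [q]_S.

(3, -1, 2)

[q]_S is the unique c with M c = q, where M has columns b1, ..., b3.
Row-reducing the augmented matrix [M | q] gives c = (3, -1, 2).
Check: 3b1 - b2 + 2b3 = (6, 15, -3).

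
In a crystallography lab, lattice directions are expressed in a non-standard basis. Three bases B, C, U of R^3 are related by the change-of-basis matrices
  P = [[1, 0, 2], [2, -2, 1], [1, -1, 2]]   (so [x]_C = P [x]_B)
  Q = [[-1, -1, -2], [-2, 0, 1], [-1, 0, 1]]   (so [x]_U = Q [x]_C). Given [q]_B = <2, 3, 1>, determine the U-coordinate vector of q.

First [q]_C = P [q]_B = <4, -1, 1>.
Then [q]_U = Q [q]_C = <-5, -7, -3>.

<-5, -7, -3>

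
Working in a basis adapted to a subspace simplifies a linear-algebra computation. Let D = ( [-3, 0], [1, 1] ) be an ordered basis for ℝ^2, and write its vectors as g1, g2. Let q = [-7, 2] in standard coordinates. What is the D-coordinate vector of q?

[3, 2]

Write q = c_1 g1 + c_2 g2 and solve for the c_i.
System: -3c_1 + c_2 = -7, 0c_1 + c_2 = 2; solving gives c_1 = 3, c_2 = 2.
Check: 3g1 + 2g2 = [-7, 2].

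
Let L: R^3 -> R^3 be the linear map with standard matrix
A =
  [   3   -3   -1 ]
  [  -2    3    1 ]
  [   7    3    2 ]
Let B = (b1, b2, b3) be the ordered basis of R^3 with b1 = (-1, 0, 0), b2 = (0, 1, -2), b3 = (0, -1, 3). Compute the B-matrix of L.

[[3, 1, 0], [-1, 2, 3], [-3, 1, 3]]

With P the matrix whose columns are b1, ..., b3, [L]_B = P^(-1) A P.
Column by column: L(b1) = A b1 = (-3, 2, -7); its B-coordinates (3, -1, -3) give column 1.
Continuing for each basis vector yields [L]_B = [[3, 1, 0], [-1, 2, 3], [-3, 1, 3]].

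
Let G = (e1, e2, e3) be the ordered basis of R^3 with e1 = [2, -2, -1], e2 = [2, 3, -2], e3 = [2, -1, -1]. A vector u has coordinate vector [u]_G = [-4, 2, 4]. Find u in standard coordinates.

The coordinates say u = -4e1 + 2e2 + 4e3; adding the scaled basis vectors gives [4, 10, -4].

[4, 10, -4]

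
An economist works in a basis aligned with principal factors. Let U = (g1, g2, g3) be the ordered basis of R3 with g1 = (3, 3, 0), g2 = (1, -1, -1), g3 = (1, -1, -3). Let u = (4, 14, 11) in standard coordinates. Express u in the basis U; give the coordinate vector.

[u]_U is the unique c with M c = u, where M has columns g1, ..., g3.
Row-reducing the augmented matrix [M | u] gives c = (3, -2, -3).
Check: 3g1 - 2g2 - 3g3 = (4, 14, 11).

(3, -2, -3)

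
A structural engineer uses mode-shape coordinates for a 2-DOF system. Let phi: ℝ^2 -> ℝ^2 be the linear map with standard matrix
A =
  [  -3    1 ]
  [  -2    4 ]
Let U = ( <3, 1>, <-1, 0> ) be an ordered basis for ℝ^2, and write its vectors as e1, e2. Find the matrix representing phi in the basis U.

[[-2, 2], [2, 3]]

Let P have columns e1, e2. Then [phi]_U = P^(-1) A P.
Here det P = 1, so P^(-1) is integer; computing A P first and then P^(-1)(A P) gives [[-2, 2], [2, 3]].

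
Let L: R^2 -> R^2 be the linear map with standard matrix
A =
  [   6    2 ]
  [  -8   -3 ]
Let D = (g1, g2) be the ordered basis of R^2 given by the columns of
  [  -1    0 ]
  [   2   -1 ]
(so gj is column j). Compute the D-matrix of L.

Let P have columns g1, g2. Then [L]_D = P^(-1) A P.
Here det P = 1, so P^(-1) is integer; computing A P first and then P^(-1)(A P) gives [[2, 2], [2, 1]].

[[2, 2], [2, 1]]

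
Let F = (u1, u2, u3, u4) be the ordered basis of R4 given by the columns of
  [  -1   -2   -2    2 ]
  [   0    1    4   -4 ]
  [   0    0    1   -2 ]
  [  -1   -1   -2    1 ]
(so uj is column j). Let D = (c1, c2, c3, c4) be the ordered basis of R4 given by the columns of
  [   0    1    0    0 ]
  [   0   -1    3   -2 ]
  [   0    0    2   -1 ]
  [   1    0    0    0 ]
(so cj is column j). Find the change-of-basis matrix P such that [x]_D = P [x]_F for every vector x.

[[-1, -1, -2, 1], [-1, -2, -2, 2], [1, 1, 0, -2], [2, 2, -1, -2]]

Let M have columns uj and N have columns cj. Then for every x, N [x]_D = x = M [x]_F, so P = N^(-1) M.
Since det N = -1, N^(-1) has integer entries; multiplying gives P = [[-1, -1, -2, 1], [-1, -2, -2, 2], [1, 1, 0, -2], [2, 2, -1, -2]].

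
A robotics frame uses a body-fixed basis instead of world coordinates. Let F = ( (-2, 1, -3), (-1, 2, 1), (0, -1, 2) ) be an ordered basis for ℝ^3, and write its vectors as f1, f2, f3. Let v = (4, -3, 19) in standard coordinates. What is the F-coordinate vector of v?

Write v = c_1 f1 + ... + c_3 f3 and solve for the c_i.
Solving this 3x3 system gives c = (-3, 2, 4).
Check: -3f1 + 2f2 + 4f3 = (4, -3, 19).

(-3, 2, 4)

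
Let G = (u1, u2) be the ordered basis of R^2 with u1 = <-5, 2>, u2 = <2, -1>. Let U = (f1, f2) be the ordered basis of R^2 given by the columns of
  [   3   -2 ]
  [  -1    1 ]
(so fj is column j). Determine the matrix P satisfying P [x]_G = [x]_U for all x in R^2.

[[-1, 0], [1, -1]]

Let M have columns uj and N have columns fj. Then for every x, N [x]_U = x = M [x]_G, so P = N^(-1) M.
Since det N = 1, N^(-1) has integer entries; multiplying gives P = [[-1, 0], [1, -1]].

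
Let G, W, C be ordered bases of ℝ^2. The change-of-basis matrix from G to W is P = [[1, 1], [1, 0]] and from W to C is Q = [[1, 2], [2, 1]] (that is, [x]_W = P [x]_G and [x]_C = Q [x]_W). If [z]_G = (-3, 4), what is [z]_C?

First [z]_W = P [z]_G = (1, -3).
Then [z]_C = Q [z]_W = (-5, -1).

(-5, -1)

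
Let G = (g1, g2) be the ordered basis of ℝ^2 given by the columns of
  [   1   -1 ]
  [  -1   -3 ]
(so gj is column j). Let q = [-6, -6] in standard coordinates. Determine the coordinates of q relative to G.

We seek scalars with c_1 g1 + c_2 g2 = q; equivalently solve M c = q where the columns of M are g1, g2.
System: c_1 - c_2 = -6, -c_1 - 3c_2 = -6; solving gives c_1 = -3, c_2 = 3.
Check: -3g1 + 3g2 = [-6, -6].

[-3, 3]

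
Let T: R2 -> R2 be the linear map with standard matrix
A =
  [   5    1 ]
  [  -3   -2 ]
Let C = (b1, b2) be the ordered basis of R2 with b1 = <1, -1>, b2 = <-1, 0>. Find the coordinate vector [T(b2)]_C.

Compute T(b2) = A b2 = <-5, 3> in standard coordinates.
Then write this in C-coordinates: solve for y in y_1 b1 + y_2 b2 = <-5, 3>.
This gives y = <-3, 2>, which is column 2 of [T]_C.

<-3, 2>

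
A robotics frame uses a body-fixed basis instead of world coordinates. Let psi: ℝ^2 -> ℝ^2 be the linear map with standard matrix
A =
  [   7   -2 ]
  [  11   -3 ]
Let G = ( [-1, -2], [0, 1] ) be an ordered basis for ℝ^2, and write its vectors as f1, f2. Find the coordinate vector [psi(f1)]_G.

[3, 1]

Compute psi(f1) = A f1 = [-3, -5] in standard coordinates.
Then write this in G-coordinates: solve for y in y_1 f1 + y_2 f2 = [-3, -5].
This gives y = [3, 1], which is column 1 of [psi]_G.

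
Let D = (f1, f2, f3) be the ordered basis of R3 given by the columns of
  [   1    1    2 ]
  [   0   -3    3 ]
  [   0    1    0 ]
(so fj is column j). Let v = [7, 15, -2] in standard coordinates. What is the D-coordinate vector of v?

[3, -2, 3]

We seek scalars with c_1 f1 + ... + c_3 f3 = v; equivalently solve M c = v where the columns of M are f1, ..., f3.
Gaussian elimination on [M | v] yields c = (3, -2, 3).
Check: 3f1 - 2f2 + 3f3 = [7, 15, -2].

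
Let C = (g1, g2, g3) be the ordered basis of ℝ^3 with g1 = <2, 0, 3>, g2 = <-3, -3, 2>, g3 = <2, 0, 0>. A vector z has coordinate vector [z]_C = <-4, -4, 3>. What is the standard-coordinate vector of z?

By definition z = -4g1 - 4g2 + 3g3.
Summing componentwise gives <10, 12, -20>.

<10, 12, -20>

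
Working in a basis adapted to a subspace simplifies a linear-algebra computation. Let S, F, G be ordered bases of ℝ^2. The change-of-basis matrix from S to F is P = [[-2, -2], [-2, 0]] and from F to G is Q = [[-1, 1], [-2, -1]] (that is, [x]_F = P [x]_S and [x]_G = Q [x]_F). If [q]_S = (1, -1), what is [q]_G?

Composing the changes, [q]_G = Q P [q]_S.
Q P = [[0, 2], [6, 4]]; applying this to (1, -1) gives (-2, 2).

(-2, 2)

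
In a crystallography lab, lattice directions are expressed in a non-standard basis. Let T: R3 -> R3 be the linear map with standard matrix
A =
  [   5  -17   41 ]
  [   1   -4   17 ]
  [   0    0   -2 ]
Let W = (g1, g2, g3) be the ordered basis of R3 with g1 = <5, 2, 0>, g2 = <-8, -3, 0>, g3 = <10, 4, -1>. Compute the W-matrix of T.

[[3, -1, -3], [3, -2, 3], [0, 0, -2]]

With P the matrix whose columns are g1, ..., g3, [T]_W = P^(-1) A P.
Column by column: T(g1) = A g1 = <-9, -3, 0>; its W-coordinates <3, 3, 0> give column 1.
Continuing for each basis vector yields [T]_W = [[3, -1, -3], [3, -2, 3], [0, 0, -2]].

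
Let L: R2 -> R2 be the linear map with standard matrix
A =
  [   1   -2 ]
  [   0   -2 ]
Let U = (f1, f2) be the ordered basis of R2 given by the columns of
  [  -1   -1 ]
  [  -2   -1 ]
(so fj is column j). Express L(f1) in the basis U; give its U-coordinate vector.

[-1, -2]

Compute L(f1) = A f1 = [3, 4] in standard coordinates.
Then write this in U-coordinates: solve for y in y_1 f1 + y_2 f2 = [3, 4].
This gives y = [-1, -2], which is column 1 of [L]_U.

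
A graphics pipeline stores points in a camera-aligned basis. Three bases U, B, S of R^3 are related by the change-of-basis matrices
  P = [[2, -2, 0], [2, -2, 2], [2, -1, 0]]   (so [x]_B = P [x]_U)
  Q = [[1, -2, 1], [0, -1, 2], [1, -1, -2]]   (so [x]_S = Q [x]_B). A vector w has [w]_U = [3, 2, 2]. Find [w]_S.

[-6, 2, -12]

Composing the changes, [w]_S = Q P [w]_U.
Q P = [[0, 1, -4], [2, 0, -2], [-4, 2, -2]]; applying this to [3, 2, 2] gives [-6, 2, -12].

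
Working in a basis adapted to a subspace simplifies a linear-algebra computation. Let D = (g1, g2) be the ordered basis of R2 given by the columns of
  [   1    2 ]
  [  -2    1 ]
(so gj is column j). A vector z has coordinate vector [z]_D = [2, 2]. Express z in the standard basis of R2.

z = M [z]_D, where M has columns g1, g2.
Carrying out the matrix-vector product, z = [6, -2].

[6, -2]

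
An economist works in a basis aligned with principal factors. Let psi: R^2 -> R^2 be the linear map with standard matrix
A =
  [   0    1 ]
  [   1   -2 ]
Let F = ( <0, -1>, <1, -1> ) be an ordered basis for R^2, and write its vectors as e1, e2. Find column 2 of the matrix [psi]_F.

<-2, -1>

Column 2 of [psi]_F is the F-coordinate vector of psi(e2).
In standard coordinates psi(e2) = A e2 = <-1, 3>.
Converting to F: <-1, 3> = -2e1 - e2, so the coordinate vector is <-2, -1>.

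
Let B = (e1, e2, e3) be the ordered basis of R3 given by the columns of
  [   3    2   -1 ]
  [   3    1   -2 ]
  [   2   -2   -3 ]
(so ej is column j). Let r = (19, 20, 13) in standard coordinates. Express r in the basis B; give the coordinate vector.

(4, 2, -3)

We seek scalars with c_1 e1 + ... + c_3 e3 = r; equivalently solve M c = r where the columns of M are e1, ..., e3.
Row-reducing the augmented matrix [M | r] gives c = (4, 2, -3).
Check: 4e1 + 2e2 - 3e3 = (19, 20, 13).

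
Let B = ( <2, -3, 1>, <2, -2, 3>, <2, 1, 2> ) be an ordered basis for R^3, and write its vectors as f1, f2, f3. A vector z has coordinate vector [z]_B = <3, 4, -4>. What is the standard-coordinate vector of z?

z = M [z]_B, where M has columns f1, ..., f3.
Carrying out the matrix-vector product, z = <6, -21, 7>.

<6, -21, 7>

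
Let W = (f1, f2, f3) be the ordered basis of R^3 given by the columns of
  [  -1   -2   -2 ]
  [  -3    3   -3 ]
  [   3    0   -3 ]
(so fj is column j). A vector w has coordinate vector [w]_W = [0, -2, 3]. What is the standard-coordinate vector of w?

By definition w = 0·f1 - 2f2 + 3f3.
Summing componentwise gives [-2, -15, -9].

[-2, -15, -9]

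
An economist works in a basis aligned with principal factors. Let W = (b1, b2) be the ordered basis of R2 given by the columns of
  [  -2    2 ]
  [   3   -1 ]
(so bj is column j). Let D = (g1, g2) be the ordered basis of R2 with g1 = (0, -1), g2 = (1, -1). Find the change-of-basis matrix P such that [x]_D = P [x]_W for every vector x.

Column j of P is [bj]_D, since P maps W-coordinates to D-coordinates.
Expressing b1 in D: b1 = -g1 - 2g2, so column 1 of P is (-1, -2).
Doing the same for each bj gives P = [[-1, -1], [-2, 2]].

[[-1, -1], [-2, 2]]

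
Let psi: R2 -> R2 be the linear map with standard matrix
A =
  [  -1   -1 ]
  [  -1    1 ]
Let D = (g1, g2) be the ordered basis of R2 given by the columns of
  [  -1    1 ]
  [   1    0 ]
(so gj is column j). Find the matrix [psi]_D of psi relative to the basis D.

[[2, -1], [2, -2]]

Let P have columns g1, g2. Then [psi]_D = P^(-1) A P.
Here det P = -1, so P^(-1) is integer; computing A P first and then P^(-1)(A P) gives [[2, -1], [2, -2]].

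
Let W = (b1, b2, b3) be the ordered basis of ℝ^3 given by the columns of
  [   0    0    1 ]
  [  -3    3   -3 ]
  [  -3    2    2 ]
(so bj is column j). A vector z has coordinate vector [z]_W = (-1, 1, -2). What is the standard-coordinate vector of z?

By definition z = -b1 + b2 - 2b3.
Summing componentwise gives (-2, 12, 1).

(-2, 12, 1)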